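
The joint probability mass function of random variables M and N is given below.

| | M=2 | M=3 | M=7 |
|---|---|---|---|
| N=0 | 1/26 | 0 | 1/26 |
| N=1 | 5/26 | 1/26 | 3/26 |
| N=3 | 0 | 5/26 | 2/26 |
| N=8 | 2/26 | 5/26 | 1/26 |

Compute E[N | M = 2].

21/8

P(M = 2) = 4/13.
Σ N·P over the event = 0·(1/26) + 1·(5/26) + 8·(2/26) = 21/26.
E[N | M = 2] = (21/26) / (4/13) = 21/8.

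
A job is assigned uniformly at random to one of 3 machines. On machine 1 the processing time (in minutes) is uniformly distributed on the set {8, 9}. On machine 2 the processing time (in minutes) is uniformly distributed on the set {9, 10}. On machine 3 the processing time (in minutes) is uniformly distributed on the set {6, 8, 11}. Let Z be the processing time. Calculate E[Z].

79/9

E[Z | machine 1] = (8+9)/2 = 17/2.
E[Z | machine 2] = (9+10)/2 = 19/2.
E[Z | machine 3] = (6+8+11)/3 = 25/3.
By the law of total expectation,
E[Z] = (1/3)·(17/2) + (1/3)·(19/2) + (1/3)·(25/3) = 79/9.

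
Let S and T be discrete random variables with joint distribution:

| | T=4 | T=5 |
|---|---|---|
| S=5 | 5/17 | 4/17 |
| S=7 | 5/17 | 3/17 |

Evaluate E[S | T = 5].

41/7

P(T = 5) = 7/17.
Summing S·P(S=x,T=y) over the conditioning event gives 41/17.
E[S | T = 5] = (41/17) / (7/17) = 41/7.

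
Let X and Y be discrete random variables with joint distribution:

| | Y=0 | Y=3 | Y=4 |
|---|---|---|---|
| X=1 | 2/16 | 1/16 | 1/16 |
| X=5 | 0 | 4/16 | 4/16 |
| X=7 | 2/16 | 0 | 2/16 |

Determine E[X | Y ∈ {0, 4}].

P(Y ∈ {0, 4}) = 11/16.
Σ X·P over the event = 1·(2/16) + 1·(1/16) + 5·(4/16) + 7·(2/16) + 7·(2/16) = 51/16.
E[X | Y ∈ {0, 4}] = (51/16) / (11/16) = 51/11.

51/11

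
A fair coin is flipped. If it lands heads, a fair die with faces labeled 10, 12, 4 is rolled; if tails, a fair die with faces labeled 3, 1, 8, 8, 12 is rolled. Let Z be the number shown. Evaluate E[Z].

E[Z | heads] = (10+12+4)/3 = 26/3.
E[Z | tails] = (3+1+8+8+12)/5 = 32/5.
By the law of total expectation,
E[Z] = (1/2)·(26/3) + (1/2)·(32/5) = 113/15.

113/15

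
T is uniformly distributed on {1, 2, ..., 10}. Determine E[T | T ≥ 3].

Given T ≥ 3, T is equally likely to be any of {3, 4, 5, 6, 7, 8, 9, 10}.
E[T | T ≥ 3] = (3 + 4 + 5 + 6 + 7 + 8 + 9 + 10) / 8 = 13/2.

13/2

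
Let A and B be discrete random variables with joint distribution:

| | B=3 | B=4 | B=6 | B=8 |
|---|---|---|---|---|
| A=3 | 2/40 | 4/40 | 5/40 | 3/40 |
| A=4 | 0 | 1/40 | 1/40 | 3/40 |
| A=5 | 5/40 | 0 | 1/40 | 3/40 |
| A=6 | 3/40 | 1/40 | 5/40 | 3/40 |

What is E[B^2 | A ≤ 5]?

971/28

P(A ≤ 5) = 7/10.
Summing B^2·P(A=x,B=y) over the conditioning event gives 971/40.
E[B^2 | A ≤ 5] = (971/40) / (7/10) = 971/28.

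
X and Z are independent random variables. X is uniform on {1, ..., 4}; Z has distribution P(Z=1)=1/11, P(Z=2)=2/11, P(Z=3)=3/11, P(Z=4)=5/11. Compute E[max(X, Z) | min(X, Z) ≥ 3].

61/16

P(min(X, Z) ≥ 3) = 4/11.
Summing max(X,Z)·P(x,y) over outcomes with min(X, Z) ≥ 3 gives 61/44.
E[max(X, Z) | min(X, Z) ≥ 3] = (61/44) / (4/11) = 61/16.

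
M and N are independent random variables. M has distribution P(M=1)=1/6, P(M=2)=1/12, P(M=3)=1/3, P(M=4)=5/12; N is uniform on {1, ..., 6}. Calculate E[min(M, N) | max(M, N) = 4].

22/9

P(max(M, N) = 4) = 3/8.
Summing min(M,N)·P(x,y) over outcomes with max(M, N) = 4 gives 11/12.
E[min(M, N) | max(M, N) = 4] = (11/12) / (3/8) = 22/9.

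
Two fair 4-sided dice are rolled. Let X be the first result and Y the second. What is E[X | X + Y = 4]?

2

P(X + Y = 4) = 3/16.
Summing X·P(x,y) over outcomes with X + Y = 4 gives 3/8.
E[X | X + Y = 4] = (3/8) / (3/16) = 2.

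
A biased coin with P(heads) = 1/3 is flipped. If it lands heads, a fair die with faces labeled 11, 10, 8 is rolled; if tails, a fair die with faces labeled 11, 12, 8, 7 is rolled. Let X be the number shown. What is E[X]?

E[X | heads] = (11+10+8)/3 = 29/3.
E[X | tails] = (11+12+8+7)/4 = 19/2.
E[X] = (1/3)·(29/3) + (2/3)·(19/2) = 86/9.

86/9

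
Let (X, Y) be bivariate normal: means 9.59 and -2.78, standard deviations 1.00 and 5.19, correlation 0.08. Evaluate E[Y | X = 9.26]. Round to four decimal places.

For a bivariate normal, E[Y | X=x] = μ_Y + ρ·(σ_Y/σ_X)·(x − μ_X).
E[Y | X=9.26] = -2.78 + (0.08)·(5.19/1.00)·(9.26 − (9.59)) = -2.78 + (0.4152)·(-0.33) = -2.9170.

-2.9170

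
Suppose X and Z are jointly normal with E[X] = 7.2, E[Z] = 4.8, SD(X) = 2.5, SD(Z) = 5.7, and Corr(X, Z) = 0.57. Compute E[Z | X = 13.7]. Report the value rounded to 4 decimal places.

E[Z | X=x] = μ_Z + ρ(σ_Z/σ_X)(x − μ_X) for jointly normal variables.
E[Z | X=13.7] = 4.8 + (0.57)·(5.7/2.5)·(13.7 − (7.2)) = 4.8 + (1.2996)·(6.5) = 13.2474.

13.2474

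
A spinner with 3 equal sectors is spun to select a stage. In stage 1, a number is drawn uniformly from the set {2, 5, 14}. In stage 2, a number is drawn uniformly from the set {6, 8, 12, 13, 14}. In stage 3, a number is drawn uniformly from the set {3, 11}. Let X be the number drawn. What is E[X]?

E[X | stage 1] = (2+5+14)/3 = 7.
E[X | stage 2] = (6+8+12+13+14)/5 = 53/5.
E[X | stage 3] = (3+11)/2 = 7.
E[X] = (1/3)·(7) + (1/3)·(53/5) + (1/3)·(7) = 41/5.

41/5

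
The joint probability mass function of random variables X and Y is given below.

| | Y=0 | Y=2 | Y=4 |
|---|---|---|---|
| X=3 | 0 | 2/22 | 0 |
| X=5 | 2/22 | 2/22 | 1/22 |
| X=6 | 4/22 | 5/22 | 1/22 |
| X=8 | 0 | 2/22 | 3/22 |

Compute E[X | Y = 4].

7

P(Y = 4) = 5/22.
Summing X·P(X=x,Y=y) over the conditioning event gives 35/22.
E[X | Y = 4] = (35/22) / (5/22) = 7.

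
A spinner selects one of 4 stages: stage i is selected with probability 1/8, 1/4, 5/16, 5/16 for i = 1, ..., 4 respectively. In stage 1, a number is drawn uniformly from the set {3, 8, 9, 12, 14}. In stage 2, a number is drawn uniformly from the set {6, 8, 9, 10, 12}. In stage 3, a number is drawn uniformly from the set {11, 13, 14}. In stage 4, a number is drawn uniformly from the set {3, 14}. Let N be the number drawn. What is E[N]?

4807/480

E[N | stage 1] = (3+8+9+12+14)/5 = 46/5.
E[N | stage 2] = (6+8+9+10+12)/5 = 9.
E[N | stage 3] = (11+13+14)/3 = 38/3.
E[N | stage 4] = (3+14)/2 = 17/2.
E[N] = (1/8)·(46/5) + (1/4)·(9) + (5/16)·(38/3) + (5/16)·(17/2) = 4807/480.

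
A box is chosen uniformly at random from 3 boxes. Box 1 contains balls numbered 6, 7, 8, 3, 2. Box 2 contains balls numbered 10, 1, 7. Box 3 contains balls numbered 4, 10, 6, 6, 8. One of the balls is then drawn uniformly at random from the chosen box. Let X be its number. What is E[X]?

E[X | box 1] = (6+7+8+3+2)/5 = 26/5.
E[X | box 2] = (10+1+7)/3 = 6.
E[X | box 3] = (4+10+6+6+8)/5 = 34/5.
E[X] = (1/3)·(26/5) + (1/3)·(6) + (1/3)·(34/5) = 6.

6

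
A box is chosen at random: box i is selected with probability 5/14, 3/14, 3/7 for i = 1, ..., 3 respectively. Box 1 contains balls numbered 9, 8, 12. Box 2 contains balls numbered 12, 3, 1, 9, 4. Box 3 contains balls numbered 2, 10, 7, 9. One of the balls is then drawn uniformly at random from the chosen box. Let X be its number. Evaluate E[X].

808/105

E[X | box 1] = (9+8+12)/3 = 29/3.
E[X | box 2] = (12+3+1+9+4)/5 = 29/5.
E[X | box 3] = (2+10+7+9)/4 = 7.
E[X] = (5/14)·(29/3) + (3/14)·(29/5) + (3/7)·(7) = 808/105.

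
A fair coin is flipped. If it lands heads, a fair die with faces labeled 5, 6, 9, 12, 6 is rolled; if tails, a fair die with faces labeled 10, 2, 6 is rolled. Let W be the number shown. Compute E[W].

34/5

E[W | heads] = (5+6+9+12+6)/5 = 38/5.
E[W | tails] = (10+2+6)/3 = 6.
E[W] = (1/2)·(38/5) + (1/2)·(6) = 34/5.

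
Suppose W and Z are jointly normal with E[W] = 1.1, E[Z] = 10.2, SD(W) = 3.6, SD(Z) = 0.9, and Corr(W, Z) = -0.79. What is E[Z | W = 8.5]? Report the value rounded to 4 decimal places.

The regression of Z on W has slope ρ·σ_Z/σ_W and passes through (μ_W, μ_Z).
E[Z | W=8.5] = 10.2 + (-0.79)·(0.9/3.6)·(8.5 − (1.1)) = 10.2 + (-0.1975)·(7.4) = 8.7385.

8.7385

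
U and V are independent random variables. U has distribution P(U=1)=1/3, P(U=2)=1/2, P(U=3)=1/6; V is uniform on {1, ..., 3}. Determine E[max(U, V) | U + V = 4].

P(U + V = 4) = 1/3.
Summing max(U,V)·P(x,y) over outcomes with U + V = 4 gives 5/6.
E[max(U, V) | U + V = 4] = (5/6) / (1/3) = 5/2.

5/2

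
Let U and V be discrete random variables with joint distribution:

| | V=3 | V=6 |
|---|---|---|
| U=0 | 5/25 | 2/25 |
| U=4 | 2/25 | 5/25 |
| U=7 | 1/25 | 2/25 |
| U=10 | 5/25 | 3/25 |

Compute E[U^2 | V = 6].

239/6

P(V = 6) = 12/25.
Σ U^2·P over the event = 0·(2/25) + 16·(5/25) + 49·(2/25) + 100·(3/25) = 478/25.
E[U^2 | V = 6] = (478/25) / (12/25) = 239/6.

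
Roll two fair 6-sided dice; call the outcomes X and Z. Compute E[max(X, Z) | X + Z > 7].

P(X + Z > 7) = 5/12.
Summing max(X,Z)·P(x,y) over outcomes with X + Z > 7 gives 83/36.
E[max(X, Z) | X + Z > 7] = (83/36) / (5/12) = 83/15.

83/15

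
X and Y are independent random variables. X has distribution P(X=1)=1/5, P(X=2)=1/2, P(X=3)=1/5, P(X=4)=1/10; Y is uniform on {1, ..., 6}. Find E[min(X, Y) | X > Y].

17/12

P(X > Y) = 1/5.
Summing min(X,Y)·P(x,y) over outcomes with X > Y gives 17/60.
E[min(X, Y) | X > Y] = (17/60) / (1/5) = 17/12.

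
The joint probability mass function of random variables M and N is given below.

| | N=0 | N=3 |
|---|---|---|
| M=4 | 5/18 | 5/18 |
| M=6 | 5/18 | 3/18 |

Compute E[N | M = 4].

3/2

P(M = 4) = 5/9.
Σ N·P over the event = 0·(5/18) + 3·(5/18) = 5/6.
E[N | M = 4] = (5/6) / (5/9) = 3/2.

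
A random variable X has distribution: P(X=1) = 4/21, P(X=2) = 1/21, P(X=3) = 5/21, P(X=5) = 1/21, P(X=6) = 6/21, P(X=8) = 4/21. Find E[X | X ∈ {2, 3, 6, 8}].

P(X ∈ {2, 3, 6, 8}) = 16/21.
Σ over the event: 2·1/21 + 3·5/21 + 6·2/7 + 8·4/21 = 85/21.
E[X | X ∈ {2, 3, 6, 8}] = (85/21) / (16/21) = 85/16.

85/16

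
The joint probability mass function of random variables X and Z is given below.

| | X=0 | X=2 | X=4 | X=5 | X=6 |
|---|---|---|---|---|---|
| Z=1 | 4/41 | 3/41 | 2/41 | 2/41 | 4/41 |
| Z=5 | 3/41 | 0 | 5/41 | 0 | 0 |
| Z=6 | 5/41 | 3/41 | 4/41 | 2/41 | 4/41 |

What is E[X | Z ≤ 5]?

68/23

P(Z ≤ 5) = 23/41.
Σ X·P over the event = 0·(4/41) + 0·(3/41) + 2·(3/41) + 4·(2/41) + 4·(5/41) + 5·(2/41) + 6·(4/41) = 68/41.
E[X | Z ≤ 5] = (68/41) / (23/41) = 68/23.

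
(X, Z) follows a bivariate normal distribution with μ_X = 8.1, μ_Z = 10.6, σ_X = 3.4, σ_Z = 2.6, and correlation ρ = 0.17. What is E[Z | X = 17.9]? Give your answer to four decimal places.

The regression of Z on X has slope ρ·σ_Z/σ_X and passes through (μ_X, μ_Z).
E[Z | X=17.9] = 10.6 + (0.17)·(2.6/3.4)·(17.9 − (8.1)) = 10.6 + (0.13)·(9.8) = 11.8740.

11.8740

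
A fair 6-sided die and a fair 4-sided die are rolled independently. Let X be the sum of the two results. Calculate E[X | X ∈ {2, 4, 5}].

P(X ∈ {2, 4, 5}) = 1/3.
Σ over the event: 2·1/24 + 4·1/8 + 5·1/6 = 17/12.
E[X | X ∈ {2, 4, 5}] = (17/12) / (1/3) = 17/4.

17/4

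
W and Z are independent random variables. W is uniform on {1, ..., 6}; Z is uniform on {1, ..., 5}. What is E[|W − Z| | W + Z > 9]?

P(W + Z > 9) = 1/10.
Summing |W−Z|·P(x,y) over outcomes with W + Z > 9 gives 1/10.
E[|W − Z| | W + Z > 9] = (1/10) / (1/10) = 1.

1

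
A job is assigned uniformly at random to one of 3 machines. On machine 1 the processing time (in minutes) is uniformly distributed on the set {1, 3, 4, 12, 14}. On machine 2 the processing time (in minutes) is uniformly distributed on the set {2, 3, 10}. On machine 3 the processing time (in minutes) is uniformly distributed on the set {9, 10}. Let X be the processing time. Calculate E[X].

E[X | machine 1] = (1+3+4+12+14)/5 = 34/5.
E[X | machine 2] = (2+3+10)/3 = 5.
E[X | machine 3] = (9+10)/2 = 19/2.
By the law of total expectation,
E[X] = (1/3)·(34/5) + (1/3)·(5) + (1/3)·(19/2) = 71/10.

71/10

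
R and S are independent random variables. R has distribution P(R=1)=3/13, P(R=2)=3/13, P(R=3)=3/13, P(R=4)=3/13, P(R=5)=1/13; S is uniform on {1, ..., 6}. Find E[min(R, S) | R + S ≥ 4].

P(R + S ≥ 4) = 23/26.
Summing min(R,S)·P(x,y) over outcomes with R + S ≥ 4 gives 161/78.
E[min(R, S) | R + S ≥ 4] = (161/78) / (23/26) = 7/3.

7/3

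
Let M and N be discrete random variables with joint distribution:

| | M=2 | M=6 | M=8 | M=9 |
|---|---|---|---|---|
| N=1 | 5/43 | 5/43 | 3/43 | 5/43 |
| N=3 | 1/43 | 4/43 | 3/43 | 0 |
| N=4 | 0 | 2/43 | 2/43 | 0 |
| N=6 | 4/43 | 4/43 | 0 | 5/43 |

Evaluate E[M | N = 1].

109/18

P(N = 1) = 18/43.
Σ M·P over the event = 2·(5/43) + 6·(5/43) + 8·(3/43) + 9·(5/43) = 109/43.
E[M | N = 1] = (109/43) / (18/43) = 109/18.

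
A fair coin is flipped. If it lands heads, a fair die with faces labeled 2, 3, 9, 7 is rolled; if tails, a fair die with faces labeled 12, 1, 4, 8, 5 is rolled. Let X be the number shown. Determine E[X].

E[X | heads] = (2+3+9+7)/4 = 21/4.
E[X | tails] = (12+1+4+8+5)/5 = 6.
E[X] = (1/2)·(21/4) + (1/2)·(6) = 45/8.

45/8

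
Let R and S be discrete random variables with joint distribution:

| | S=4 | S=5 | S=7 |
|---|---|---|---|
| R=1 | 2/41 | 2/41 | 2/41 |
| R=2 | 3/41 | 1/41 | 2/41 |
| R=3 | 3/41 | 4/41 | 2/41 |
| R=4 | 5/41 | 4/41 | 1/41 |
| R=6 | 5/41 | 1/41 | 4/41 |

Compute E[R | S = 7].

P(S = 7) = 11/41.
Σ R·P over the event = 1·(2/41) + 2·(2/41) + 3·(2/41) + 4·(1/41) + 6·(4/41) = 40/41.
E[R | S = 7] = (40/41) / (11/41) = 40/11.

40/11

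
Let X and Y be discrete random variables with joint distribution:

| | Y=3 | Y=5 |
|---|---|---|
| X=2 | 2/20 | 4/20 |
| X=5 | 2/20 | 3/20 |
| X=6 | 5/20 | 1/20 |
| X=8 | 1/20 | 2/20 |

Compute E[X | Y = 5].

9/2

P(Y = 5) = 1/2.
Σ X·P over the event = 2·(4/20) + 5·(3/20) + 6·(1/20) + 8·(2/20) = 9/4.
E[X | Y = 5] = (9/4) / (1/2) = 9/2.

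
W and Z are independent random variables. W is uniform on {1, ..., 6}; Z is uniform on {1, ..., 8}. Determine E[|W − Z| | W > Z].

P(W > Z) = 5/16.
Summing |W−Z|·P(x,y) over outcomes with W > Z gives 35/48.
E[|W − Z| | W > Z] = (35/48) / (5/16) = 7/3.

7/3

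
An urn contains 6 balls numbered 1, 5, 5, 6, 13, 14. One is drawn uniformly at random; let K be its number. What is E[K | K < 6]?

P(K < 6) = 1/2.
Σ over the event: 1·1/6 + 5·1/3 = 11/6.
E[K | K < 6] = (11/6) / (1/2) = 11/3.

11/3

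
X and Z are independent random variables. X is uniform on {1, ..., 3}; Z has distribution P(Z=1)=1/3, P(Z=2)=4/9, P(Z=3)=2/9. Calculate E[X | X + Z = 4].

P(X + Z = 4) = 1/3.
Summing X·P(x,y) over outcomes with X + Z = 4 gives 19/27.
E[X | X + Z = 4] = (19/27) / (1/3) = 19/9.

19/9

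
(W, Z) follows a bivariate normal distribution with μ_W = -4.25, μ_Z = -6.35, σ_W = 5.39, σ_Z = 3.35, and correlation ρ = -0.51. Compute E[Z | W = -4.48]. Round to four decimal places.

The regression of Z on W has slope ρ·σ_Z/σ_W and passes through (μ_W, μ_Z).
E[Z | W=-4.48] = -6.35 + (-0.51)·(3.35/5.39)·(-4.48 − (-4.25)) = -6.35 + (-0.31698)·(-0.23) = -6.2771.

-6.2771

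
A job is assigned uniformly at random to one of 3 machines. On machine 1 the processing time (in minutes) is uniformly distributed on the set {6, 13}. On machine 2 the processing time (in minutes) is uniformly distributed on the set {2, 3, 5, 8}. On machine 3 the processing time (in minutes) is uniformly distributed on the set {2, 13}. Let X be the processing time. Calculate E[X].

43/6

E[X | machine 1] = (6+13)/2 = 19/2.
E[X | machine 2] = (2+3+5+8)/4 = 9/2.
E[X | machine 3] = (2+13)/2 = 15/2.
E[X] = (1/3)·(19/2) + (1/3)·(9/2) + (1/3)·(15/2) = 43/6.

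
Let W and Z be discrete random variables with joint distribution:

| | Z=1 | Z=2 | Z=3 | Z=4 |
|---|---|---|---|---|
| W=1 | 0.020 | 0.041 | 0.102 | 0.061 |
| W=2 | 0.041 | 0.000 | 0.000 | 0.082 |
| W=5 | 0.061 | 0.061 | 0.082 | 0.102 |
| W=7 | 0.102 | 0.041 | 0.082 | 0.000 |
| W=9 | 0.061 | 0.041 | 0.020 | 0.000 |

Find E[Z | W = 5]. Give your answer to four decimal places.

2.7353

P(W = 5) = 0.306.
Summing Z·P(W=x,Z=y) over the conditioning event gives 0.837.
E[Z | W = 5] = (0.837) / (0.306) = 2.7353.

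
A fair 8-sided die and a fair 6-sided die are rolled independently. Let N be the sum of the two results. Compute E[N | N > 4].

P(N > 4) = 7/8.
E[N | N > 4] = (91/12) / (7/8) = 26/3.

26/3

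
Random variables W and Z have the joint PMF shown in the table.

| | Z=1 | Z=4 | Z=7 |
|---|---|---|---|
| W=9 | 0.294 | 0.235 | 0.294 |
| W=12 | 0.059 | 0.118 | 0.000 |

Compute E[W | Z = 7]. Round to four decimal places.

9.0000

P(Z = 7) = 0.294.
Σ W·P over the event = 9·(0.294) = 2.646.
E[W | Z = 7] = (2.646) / (0.294) = 9.0000.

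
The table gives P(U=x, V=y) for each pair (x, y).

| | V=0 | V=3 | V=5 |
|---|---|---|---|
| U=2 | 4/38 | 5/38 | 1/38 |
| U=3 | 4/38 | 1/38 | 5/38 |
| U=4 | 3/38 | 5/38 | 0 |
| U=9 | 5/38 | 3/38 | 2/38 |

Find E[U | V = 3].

30/7

P(V = 3) = 7/19.
Σ U·P over the event = 2·(5/38) + 3·(1/38) + 4·(5/38) + 9·(3/38) = 30/19.
E[U | V = 3] = (30/19) / (7/19) = 30/7.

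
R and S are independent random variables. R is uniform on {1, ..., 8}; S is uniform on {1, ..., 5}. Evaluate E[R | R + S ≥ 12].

Outcomes with R + S ≥ 12: (7,5), (8,4), (8,5), each with probability 1/40.
E[R | R + S ≥ 12] = (7 + 8 + 8) / 3 = 23/3.

23/3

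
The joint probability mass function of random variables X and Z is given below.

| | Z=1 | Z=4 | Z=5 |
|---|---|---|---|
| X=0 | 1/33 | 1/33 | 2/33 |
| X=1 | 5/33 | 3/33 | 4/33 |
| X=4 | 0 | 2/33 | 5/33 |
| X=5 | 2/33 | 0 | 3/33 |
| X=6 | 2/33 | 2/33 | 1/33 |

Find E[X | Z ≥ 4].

P(Z ≥ 4) = 23/33.
Summing X·P(X=x,Z=y) over the conditioning event gives 68/33.
E[X | Z ≥ 4] = (68/33) / (23/33) = 68/23.

68/23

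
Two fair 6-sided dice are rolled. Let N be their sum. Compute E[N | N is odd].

7

P(N is odd) = 1/2.
Σ over the event: 3·1/18 + 5·1/9 + 7·1/6 + 9·1/9 + 11·1/18 = 7/2.
E[N | N is odd] = (7/2) / (1/2) = 7.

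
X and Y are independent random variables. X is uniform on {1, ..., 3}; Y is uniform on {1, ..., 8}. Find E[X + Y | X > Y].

4

Outcomes with X > Y: (2,1), (3,1), (3,2), each with probability 1/24.
E[X + Y | X > Y] = (3 + 4 + 5) / 3 = 4.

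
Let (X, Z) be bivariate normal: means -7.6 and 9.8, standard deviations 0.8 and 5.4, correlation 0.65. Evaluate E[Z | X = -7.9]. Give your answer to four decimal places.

8.4838

E[Z | X=x] = μ_Z + ρ(σ_Z/σ_X)(x − μ_X) for jointly normal variables.
E[Z | X=-7.9] = 9.8 + (0.65)·(5.4/0.8)·(-7.9 − (-7.6)) = 9.8 + (4.3875)·(-0.3) = 8.4838.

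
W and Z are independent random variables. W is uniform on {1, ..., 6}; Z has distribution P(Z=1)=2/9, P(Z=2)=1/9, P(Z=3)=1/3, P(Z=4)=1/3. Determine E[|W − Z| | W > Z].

67/29

P(W > Z) = 29/54.
Summing |W−Z|·P(x,y) over outcomes with W > Z gives 67/54.
E[|W − Z| | W > Z] = (67/54) / (29/54) = 67/29.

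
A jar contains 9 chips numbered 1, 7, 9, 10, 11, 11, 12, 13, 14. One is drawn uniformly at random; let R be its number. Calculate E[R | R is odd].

P(R is odd) = 2/3.
Σ over the event: 1·1/9 + 7·1/9 + 9·1/9 + 11·2/9 + 13·1/9 = 52/9.
E[R | R is odd] = (52/9) / (2/3) = 26/3.

26/3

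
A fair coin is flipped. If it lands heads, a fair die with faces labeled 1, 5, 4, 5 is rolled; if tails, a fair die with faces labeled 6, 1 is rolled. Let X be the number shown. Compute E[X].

E[X | heads] = (1+5+4+5)/4 = 15/4.
E[X | tails] = (6+1)/2 = 7/2.
By the law of total expectation,
E[X] = (1/2)·(15/4) + (1/2)·(7/2) = 29/8.

29/8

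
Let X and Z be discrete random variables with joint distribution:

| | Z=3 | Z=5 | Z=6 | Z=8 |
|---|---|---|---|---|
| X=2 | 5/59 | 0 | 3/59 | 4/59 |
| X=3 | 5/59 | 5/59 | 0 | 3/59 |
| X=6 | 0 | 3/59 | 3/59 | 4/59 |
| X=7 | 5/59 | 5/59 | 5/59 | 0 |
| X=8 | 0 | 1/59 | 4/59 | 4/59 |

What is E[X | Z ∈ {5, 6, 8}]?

P(Z ∈ {5, 6, 8}) = 44/59.
Summing X·P(X=x,Z=y) over the conditioning event gives 240/59.
E[X | Z ∈ {5, 6, 8}] = (240/59) / (44/59) = 60/11.

60/11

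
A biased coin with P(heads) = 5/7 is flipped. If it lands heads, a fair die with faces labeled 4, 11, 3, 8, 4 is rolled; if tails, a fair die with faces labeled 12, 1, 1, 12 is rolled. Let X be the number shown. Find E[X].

43/7

E[X | heads] = (4+11+3+8+4)/5 = 6.
E[X | tails] = (12+1+1+12)/4 = 13/2.
By the law of total expectation,
E[X] = (5/7)·(6) + (2/7)·(13/2) = 43/7.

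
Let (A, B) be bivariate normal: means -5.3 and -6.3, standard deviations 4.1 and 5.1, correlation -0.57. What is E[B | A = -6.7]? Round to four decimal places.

For a bivariate normal, E[B | A=x] = μ_B + ρ·(σ_B/σ_A)·(x − μ_A).
E[B | A=-6.7] = -6.3 + (-0.57)·(5.1/4.1)·(-6.7 − (-5.3)) = -6.3 + (-0.70902)·(-1.4) = -5.3074.

-5.3074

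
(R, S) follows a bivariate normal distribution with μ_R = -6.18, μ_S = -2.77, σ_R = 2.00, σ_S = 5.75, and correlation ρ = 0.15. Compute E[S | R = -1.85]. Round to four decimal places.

E[S | R=x] = μ_S + ρ(σ_S/σ_R)(x − μ_R) for jointly normal variables.
E[S | R=-1.85] = -2.77 + (0.15)·(5.75/2.00)·(-1.85 − (-6.18)) = -2.77 + (0.43125)·(4.33) = -0.9027.

-0.9027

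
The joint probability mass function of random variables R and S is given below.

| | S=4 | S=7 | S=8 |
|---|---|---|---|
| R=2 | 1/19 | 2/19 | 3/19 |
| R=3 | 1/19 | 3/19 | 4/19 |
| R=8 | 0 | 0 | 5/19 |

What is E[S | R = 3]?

57/8

P(R = 3) = 8/19.
Summing S·P(R=x,S=y) over the conditioning event gives 3.
E[S | R = 3] = (3) / (8/19) = 57/8.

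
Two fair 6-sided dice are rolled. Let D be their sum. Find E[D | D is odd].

P(D is odd) = 1/2.
Σ over the event: 3·1/18 + 5·1/9 + 7·1/6 + 9·1/9 + 11·1/18 = 7/2.
E[D | D is odd] = (7/2) / (1/2) = 7.

7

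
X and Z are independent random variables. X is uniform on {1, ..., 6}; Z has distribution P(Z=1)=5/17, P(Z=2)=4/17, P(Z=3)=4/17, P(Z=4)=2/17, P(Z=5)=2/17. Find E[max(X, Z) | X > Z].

P(X > Z) = 59/102.
Summing max(X,Z)·P(x,y) over outcomes with X > Z gives 133/51.
E[max(X, Z) | X > Z] = (133/51) / (59/102) = 266/59.

266/59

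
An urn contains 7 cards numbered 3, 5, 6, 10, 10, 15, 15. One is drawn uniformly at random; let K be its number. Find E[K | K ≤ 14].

34/5

P(K ≤ 14) = 5/7.
Σ over the event: 3·1/7 + 5·1/7 + 6·1/7 + 10·2/7 = 34/7.
E[K | K ≤ 14] = (34/7) / (5/7) = 34/5.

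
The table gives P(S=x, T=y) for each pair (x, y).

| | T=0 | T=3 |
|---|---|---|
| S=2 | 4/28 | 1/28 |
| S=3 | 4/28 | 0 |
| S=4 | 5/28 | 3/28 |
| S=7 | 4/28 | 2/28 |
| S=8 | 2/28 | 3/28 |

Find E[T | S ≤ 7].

18/23

P(S ≤ 7) = 23/28.
Σ T·P over the event = 0·(4/28) + 3·(1/28) + 0·(4/28) + 0·(5/28) + 3·(3/28) + 0·(4/28) + 3·(2/28) = 9/14.
E[T | S ≤ 7] = (9/14) / (23/28) = 18/23.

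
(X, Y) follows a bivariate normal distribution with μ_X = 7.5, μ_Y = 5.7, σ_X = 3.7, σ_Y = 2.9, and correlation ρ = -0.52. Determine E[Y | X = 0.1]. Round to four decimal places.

The regression of Y on X has slope ρ·σ_Y/σ_X and passes through (μ_X, μ_Y).
E[Y | X=0.1] = 5.7 + (-0.52)·(2.9/3.7)·(0.1 − (7.5)) = 5.7 + (-0.40757)·(-7.4) = 8.7160.

8.7160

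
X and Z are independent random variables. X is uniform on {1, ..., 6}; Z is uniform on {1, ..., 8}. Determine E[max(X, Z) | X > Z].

14/3

P(X > Z) = 5/16.
Summing max(X,Z)·P(x,y) over outcomes with X > Z gives 35/24.
E[max(X, Z) | X > Z] = (35/24) / (5/16) = 14/3.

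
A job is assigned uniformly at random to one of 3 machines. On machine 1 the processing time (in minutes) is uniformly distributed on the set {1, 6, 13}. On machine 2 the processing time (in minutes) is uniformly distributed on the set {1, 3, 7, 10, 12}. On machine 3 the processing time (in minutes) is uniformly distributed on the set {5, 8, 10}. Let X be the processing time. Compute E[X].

E[X | machine 1] = (1+6+13)/3 = 20/3.
E[X | machine 2] = (1+3+7+10+12)/5 = 33/5.
E[X | machine 3] = (5+8+10)/3 = 23/3.
By the law of total expectation,
E[X] = (1/3)·(20/3) + (1/3)·(33/5) + (1/3)·(23/3) = 314/45.

314/45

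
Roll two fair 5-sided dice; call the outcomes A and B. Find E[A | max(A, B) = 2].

5/3

Outcomes with max(A, B) = 2: (1,2), (2,1), (2,2), each with probability 1/25.
E[A | max(A, B) = 2] = (1 + 2 + 2) / 3 = 5/3.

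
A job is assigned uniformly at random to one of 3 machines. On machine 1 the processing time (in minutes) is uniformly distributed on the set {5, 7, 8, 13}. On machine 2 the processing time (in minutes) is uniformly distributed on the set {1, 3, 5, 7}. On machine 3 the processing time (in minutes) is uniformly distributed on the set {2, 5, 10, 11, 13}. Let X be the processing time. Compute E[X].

409/60

E[X | machine 1] = (5+7+8+13)/4 = 33/4.
E[X | machine 2] = (1+3+5+7)/4 = 4.
E[X | machine 3] = (2+5+10+11+13)/5 = 41/5.
By the law of total expectation,
E[X] = (1/3)·(33/4) + (1/3)·(4) + (1/3)·(41/5) = 409/60.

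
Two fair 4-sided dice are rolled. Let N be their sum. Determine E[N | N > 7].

8

P(N > 7) = 1/16.
Σ over the event: 8·1/16 = 1/2.
E[N | N > 7] = (1/2) / (1/16) = 8.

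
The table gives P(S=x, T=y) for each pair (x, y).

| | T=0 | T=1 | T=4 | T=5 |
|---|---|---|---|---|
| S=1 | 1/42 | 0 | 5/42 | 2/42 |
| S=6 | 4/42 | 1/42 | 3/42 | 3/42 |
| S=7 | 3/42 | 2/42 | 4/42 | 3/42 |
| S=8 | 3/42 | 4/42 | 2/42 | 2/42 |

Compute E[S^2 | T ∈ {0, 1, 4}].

1311/32

P(T ∈ {0, 1, 4}) = 16/21.
Summing S^2·P(S=x,T=y) over the conditioning event gives 437/14.
E[S^2 | T ∈ {0, 1, 4}] = (437/14) / (16/21) = 1311/32.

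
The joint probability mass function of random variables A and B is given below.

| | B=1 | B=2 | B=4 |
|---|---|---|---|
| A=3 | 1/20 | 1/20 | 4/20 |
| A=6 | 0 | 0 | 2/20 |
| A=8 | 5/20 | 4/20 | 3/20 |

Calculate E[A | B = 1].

P(B = 1) = 3/10.
Σ A·P over the event = 3·(1/20) + 8·(5/20) = 43/20.
E[A | B = 1] = (43/20) / (3/10) = 43/6.

43/6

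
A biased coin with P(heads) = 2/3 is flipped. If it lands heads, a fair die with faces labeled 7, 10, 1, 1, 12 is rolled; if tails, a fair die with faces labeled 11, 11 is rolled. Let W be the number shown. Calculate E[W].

E[W | heads] = (7+10+1+1+12)/5 = 31/5.
E[W | tails] = (11+11)/2 = 11.
E[W] = (2/3)·(31/5) + (1/3)·(11) = 39/5.

39/5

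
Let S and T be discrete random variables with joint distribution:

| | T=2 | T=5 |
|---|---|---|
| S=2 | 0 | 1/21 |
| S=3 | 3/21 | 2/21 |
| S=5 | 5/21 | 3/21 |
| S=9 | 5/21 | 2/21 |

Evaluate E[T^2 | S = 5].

95/8

P(S = 5) = 8/21.
Summing T^2·P(S=x,T=y) over the conditioning event gives 95/21.
E[T^2 | S = 5] = (95/21) / (8/21) = 95/8.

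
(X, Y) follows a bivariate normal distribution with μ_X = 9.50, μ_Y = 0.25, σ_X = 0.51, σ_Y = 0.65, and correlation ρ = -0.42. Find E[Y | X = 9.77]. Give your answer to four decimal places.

0.1055

E[Y | X=x] = μ_Y + ρ(σ_Y/σ_X)(x − μ_X) for jointly normal variables.
E[Y | X=9.77] = 0.25 + (-0.42)·(0.65/0.51)·(9.77 − (9.50)) = 0.25 + (-0.53529)·(0.27) = 0.1055.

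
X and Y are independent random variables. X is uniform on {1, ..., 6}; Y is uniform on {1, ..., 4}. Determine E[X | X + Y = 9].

P(X + Y = 9) = 1/12.
Summing X·P(x,y) over outcomes with X + Y = 9 gives 11/24.
E[X | X + Y = 9] = (11/24) / (1/12) = 11/2.

11/2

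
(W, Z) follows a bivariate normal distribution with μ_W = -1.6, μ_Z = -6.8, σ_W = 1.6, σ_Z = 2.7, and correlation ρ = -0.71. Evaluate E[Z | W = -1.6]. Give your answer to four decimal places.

For a bivariate normal, E[Z | W=x] = μ_Z + ρ·(σ_Z/σ_W)·(x − μ_W).
E[Z | W=-1.6] = -6.8 + (-0.71)·(2.7/1.6)·(-1.6 − (-1.6)) = -6.8 + (-1.1981)·(0) = -6.8000.

-6.8000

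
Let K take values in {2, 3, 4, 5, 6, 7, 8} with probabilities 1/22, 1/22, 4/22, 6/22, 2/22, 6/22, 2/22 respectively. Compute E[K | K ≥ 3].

17/3

P(K ≥ 3) = 21/22.
Σ over the event: 3·1/22 + 4·2/11 + 5·3/11 + 6·1/11 + 7·3/11 + 8·1/11 = 119/22.
E[K | K ≥ 3] = (119/22) / (21/22) = 17/3.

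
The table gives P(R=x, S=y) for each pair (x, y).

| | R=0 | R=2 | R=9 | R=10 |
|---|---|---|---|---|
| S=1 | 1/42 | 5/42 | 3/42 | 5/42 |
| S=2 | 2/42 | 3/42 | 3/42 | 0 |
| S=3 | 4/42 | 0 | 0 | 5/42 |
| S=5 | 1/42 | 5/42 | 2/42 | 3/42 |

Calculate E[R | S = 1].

P(S = 1) = 1/3.
Σ R·P over the event = 0·(1/42) + 2·(5/42) + 9·(3/42) + 10·(5/42) = 29/14.
E[R | S = 1] = (29/14) / (1/3) = 87/14.

87/14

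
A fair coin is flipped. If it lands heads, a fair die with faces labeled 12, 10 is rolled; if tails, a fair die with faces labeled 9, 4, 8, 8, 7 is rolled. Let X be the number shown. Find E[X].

E[X | heads] = (12+10)/2 = 11.
E[X | tails] = (9+4+8+8+7)/5 = 36/5.
E[X] = (1/2)·(11) + (1/2)·(36/5) = 91/10.

91/10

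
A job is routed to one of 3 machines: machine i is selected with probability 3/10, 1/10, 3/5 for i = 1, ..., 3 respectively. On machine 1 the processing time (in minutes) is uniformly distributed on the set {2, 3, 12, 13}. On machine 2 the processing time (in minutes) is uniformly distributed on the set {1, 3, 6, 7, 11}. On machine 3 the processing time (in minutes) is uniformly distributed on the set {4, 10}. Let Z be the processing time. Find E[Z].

701/100

E[Z | machine 1] = (2+3+12+13)/4 = 15/2.
E[Z | machine 2] = (1+3+6+7+11)/5 = 28/5.
E[Z | machine 3] = (4+10)/2 = 7.
By the law of total expectation,
E[Z] = (3/10)·(15/2) + (1/10)·(28/5) + (3/5)·(7) = 701/100.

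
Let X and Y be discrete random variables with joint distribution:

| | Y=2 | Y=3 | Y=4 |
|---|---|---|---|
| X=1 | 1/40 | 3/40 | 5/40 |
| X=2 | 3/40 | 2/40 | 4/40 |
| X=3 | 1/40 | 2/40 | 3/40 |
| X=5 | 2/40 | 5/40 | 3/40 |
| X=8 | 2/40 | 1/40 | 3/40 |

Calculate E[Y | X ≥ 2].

P(X ≥ 2) = 31/40.
Summing Y·P(X=x,Y=y) over the conditioning event gives 49/20.
E[Y | X ≥ 2] = (49/20) / (31/40) = 98/31.

98/31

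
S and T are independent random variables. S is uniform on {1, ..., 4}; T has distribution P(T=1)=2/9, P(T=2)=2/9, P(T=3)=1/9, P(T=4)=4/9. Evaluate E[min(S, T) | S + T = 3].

P(S + T = 3) = 1/9.
Summing min(S,T)·P(x,y) over outcomes with S + T = 3 gives 1/9.
E[min(S, T) | S + T = 3] = (1/9) / (1/9) = 1.

1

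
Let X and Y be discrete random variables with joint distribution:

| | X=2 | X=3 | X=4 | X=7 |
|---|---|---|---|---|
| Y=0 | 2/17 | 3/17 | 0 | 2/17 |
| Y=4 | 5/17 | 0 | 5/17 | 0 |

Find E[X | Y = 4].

P(Y = 4) = 10/17.
Summing X·P(X=x,Y=y) over the conditioning event gives 30/17.
E[X | Y = 4] = (30/17) / (10/17) = 3.

3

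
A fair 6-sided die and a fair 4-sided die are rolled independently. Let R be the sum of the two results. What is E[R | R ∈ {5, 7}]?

6

P(R ∈ {5, 7}) = 1/3.
Σ over the event: 5·1/6 + 7·1/6 = 2.
E[R | R ∈ {5, 7}] = (2) / (1/3) = 6.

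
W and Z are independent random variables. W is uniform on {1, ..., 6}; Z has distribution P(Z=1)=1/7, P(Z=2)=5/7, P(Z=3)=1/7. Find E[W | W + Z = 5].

3

P(W + Z = 5) = 1/6.
Summing W·P(x,y) over outcomes with W + Z = 5 gives 1/2.
E[W | W + Z = 5] = (1/2) / (1/6) = 3.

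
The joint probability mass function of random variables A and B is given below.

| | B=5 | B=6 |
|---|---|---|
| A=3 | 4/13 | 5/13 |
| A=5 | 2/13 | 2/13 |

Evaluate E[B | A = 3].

P(A = 3) = 9/13.
Σ B·P over the event = 5·(4/13) + 6·(5/13) = 50/13.
E[B | A = 3] = (50/13) / (9/13) = 50/9.

50/9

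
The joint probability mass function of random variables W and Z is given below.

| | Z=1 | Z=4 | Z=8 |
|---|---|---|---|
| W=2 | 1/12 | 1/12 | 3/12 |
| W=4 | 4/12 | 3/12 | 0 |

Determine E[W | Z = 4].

7/2

P(Z = 4) = 1/3.
Σ W·P over the event = 2·(1/12) + 4·(3/12) = 7/6.
E[W | Z = 4] = (7/6) / (1/3) = 7/2.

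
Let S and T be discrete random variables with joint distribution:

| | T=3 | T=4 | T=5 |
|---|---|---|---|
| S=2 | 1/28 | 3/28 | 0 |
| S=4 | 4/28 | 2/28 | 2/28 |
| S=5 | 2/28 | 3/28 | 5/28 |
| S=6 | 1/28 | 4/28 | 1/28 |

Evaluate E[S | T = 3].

P(T = 3) = 2/7.
Σ S·P over the event = 2·(1/28) + 4·(4/28) + 5·(2/28) + 6·(1/28) = 17/14.
E[S | T = 3] = (17/14) / (2/7) = 17/4.

17/4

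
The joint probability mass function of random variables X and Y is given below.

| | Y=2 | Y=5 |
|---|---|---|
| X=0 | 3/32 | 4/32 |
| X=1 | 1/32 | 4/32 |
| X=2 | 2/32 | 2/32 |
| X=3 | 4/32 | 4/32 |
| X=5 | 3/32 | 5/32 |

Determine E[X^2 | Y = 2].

120/13

P(Y = 2) = 13/32.
Σ X^2·P over the event = 0·(3/32) + 1·(1/32) + 4·(2/32) + 9·(4/32) + 25·(3/32) = 15/4.
E[X^2 | Y = 2] = (15/4) / (13/32) = 120/13.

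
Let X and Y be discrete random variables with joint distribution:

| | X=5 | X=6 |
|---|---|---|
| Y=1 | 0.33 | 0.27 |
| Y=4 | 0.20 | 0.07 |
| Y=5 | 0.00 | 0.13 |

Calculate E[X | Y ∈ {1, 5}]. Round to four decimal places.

5.5479

P(Y ∈ {1, 5}) = 0.73.
Σ X·P over the event = 5·(0.33) + 6·(0.27) + 6·(0.13) = 4.05.
E[X | Y ∈ {1, 5}] = (4.05) / (0.73) = 5.5479.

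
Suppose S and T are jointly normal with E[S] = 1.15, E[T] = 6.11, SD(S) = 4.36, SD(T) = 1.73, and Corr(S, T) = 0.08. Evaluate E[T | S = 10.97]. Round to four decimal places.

The regression of T on S has slope ρ·σ_T/σ_S and passes through (μ_S, μ_T).
E[T | S=10.97] = 6.11 + (0.08)·(1.73/4.36)·(10.97 − (1.15)) = 6.11 + (0.031743)·(9.82) = 6.4217.

6.4217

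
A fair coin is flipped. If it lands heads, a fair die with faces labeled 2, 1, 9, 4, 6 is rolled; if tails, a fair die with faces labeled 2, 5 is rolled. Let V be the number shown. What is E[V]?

79/20

E[V | heads] = (2+1+9+4+6)/5 = 22/5.
E[V | tails] = (2+5)/2 = 7/2.
E[V] = (1/2)·(22/5) + (1/2)·(7/2) = 79/20.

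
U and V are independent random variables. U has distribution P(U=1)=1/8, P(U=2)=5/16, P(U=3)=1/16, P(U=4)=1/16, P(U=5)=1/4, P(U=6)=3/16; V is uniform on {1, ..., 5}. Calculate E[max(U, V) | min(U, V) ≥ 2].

127/28

P(min(U, V) ≥ 2) = 7/10.
Summing max(U,V)·P(x,y) over outcomes with min(U, V) ≥ 2 gives 127/40.
E[max(U, V) | min(U, V) ≥ 2] = (127/40) / (7/10) = 127/28.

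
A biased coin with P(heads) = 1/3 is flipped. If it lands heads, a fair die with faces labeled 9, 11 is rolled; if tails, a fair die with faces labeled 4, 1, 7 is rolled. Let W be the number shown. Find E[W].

6

E[W | heads] = (9+11)/2 = 10.
E[W | tails] = (4+1+7)/3 = 4.
E[W] = (1/3)·(10) + (2/3)·(4) = 6.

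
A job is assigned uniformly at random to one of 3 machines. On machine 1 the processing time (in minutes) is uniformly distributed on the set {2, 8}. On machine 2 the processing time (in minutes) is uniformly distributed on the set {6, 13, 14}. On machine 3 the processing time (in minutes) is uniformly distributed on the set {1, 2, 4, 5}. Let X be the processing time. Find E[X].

19/3

E[X | machine 1] = (2+8)/2 = 5.
E[X | machine 2] = (6+13+14)/3 = 11.
E[X | machine 3] = (1+2+4+5)/4 = 3.
E[X] = (1/3)·(5) + (1/3)·(11) + (1/3)·(3) = 19/3.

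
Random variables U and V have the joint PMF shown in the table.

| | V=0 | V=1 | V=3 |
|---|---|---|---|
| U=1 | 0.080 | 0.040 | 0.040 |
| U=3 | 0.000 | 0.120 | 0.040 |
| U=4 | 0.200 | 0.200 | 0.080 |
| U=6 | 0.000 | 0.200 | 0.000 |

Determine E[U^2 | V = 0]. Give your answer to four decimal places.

P(V = 0) = 0.280.
Σ U^2·P over the event = 1·(0.080) + 16·(0.200) = 3.280.
E[U^2 | V = 0] = (3.280) / (0.280) = 11.7143.

11.7143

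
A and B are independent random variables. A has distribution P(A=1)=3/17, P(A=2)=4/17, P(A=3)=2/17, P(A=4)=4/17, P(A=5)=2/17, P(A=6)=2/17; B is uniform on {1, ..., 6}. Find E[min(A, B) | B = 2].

P(B = 2) = 1/6.
Summing min(A,B)·P(x,y) over outcomes with B = 2 gives 31/102.
E[min(A, B) | B = 2] = (31/102) / (1/6) = 31/17.

31/17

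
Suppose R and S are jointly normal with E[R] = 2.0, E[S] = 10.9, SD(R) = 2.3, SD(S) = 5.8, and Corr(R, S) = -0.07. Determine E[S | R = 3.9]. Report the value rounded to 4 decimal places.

10.5646

For a bivariate normal, E[S | R=x] = μ_S + ρ·(σ_S/σ_R)·(x − μ_R).
E[S | R=3.9] = 10.9 + (-0.07)·(5.8/2.3)·(3.9 − (2.0)) = 10.9 + (-0.17652)·(1.9) = 10.5646.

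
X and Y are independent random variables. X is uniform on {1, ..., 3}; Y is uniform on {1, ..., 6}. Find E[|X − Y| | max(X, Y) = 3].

P(max(X, Y) = 3) = 5/18.
Summing |X−Y|·P(x,y) over outcomes with max(X, Y) = 3 gives 1/3.
E[|X − Y| | max(X, Y) = 3] = (1/3) / (5/18) = 6/5.

6/5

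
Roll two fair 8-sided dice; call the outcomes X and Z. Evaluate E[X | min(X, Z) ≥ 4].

6

P(min(X, Z) ≥ 4) = 25/64.
Summing X·P(x,y) over outcomes with min(X, Z) ≥ 4 gives 75/32.
E[X | min(X, Z) ≥ 4] = (75/32) / (25/64) = 6.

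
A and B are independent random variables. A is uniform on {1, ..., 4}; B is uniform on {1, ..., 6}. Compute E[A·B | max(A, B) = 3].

27/5

Outcomes with max(A, B) = 3: (1,3), (2,3), (3,1), (3,2), (3,3), each with probability 1/24.
E[A·B | max(A, B) = 3] = (3 + 6 + 3 + 6 + 9) / 5 = 27/5.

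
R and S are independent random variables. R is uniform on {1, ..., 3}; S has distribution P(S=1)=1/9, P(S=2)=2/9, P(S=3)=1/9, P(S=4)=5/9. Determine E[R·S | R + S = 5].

P(R + S = 5) = 8/27.
Summing RS·P(x,y) over outcomes with R + S = 5 gives 38/27.
E[R·S | R + S = 5] = (38/27) / (8/27) = 19/4.

19/4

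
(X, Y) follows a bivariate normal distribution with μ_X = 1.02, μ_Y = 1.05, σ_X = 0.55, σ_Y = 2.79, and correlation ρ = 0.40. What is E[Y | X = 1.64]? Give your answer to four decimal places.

2.3080

For a bivariate normal, E[Y | X=x] = μ_Y + ρ·(σ_Y/σ_X)·(x − μ_X).
E[Y | X=1.64] = 1.05 + (0.40)·(2.79/0.55)·(1.64 − (1.02)) = 1.05 + (2.0291)·(0.62) = 2.3080.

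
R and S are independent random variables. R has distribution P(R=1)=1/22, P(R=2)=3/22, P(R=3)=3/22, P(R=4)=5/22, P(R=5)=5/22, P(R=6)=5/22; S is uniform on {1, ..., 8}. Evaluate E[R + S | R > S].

167/23

P(R > S) = 69/176.
Summing (R+S)·P(x,y) over outcomes with R > S gives 501/176.
E[R + S | R > S] = (501/176) / (69/176) = 167/23.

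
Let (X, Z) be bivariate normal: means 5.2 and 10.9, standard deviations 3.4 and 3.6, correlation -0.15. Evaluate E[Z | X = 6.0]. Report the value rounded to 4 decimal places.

10.7729

E[Z | X=x] = μ_Z + ρ(σ_Z/σ_X)(x − μ_X) for jointly normal variables.
E[Z | X=6.0] = 10.9 + (-0.15)·(3.6/3.4)·(6.0 − (5.2)) = 10.9 + (-0.15882)·(0.8) = 10.7729.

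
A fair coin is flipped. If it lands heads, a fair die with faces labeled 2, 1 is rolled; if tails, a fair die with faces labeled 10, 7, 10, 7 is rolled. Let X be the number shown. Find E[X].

E[X | heads] = (2+1)/2 = 3/2.
E[X | tails] = (10+7+10+7)/4 = 17/2.
By the law of total expectation,
E[X] = (1/2)·(3/2) + (1/2)·(17/2) = 5.

5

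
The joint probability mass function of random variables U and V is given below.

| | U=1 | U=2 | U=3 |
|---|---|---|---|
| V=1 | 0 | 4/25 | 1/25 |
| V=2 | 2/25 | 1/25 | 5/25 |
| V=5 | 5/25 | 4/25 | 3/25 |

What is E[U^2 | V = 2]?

51/8

P(V = 2) = 8/25.
Σ U^2·P over the event = 1·(2/25) + 4·(1/25) + 9·(5/25) = 51/25.
E[U^2 | V = 2] = (51/25) / (8/25) = 51/8.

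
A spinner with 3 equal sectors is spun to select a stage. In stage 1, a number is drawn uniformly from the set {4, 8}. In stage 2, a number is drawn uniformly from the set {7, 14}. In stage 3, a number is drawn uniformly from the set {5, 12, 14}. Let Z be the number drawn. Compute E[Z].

E[Z | stage 1] = (4+8)/2 = 6.
E[Z | stage 2] = (7+14)/2 = 21/2.
E[Z | stage 3] = (5+12+14)/3 = 31/3.
By the law of total expectation,
E[Z] = (1/3)·(6) + (1/3)·(21/2) + (1/3)·(31/3) = 161/18.

161/18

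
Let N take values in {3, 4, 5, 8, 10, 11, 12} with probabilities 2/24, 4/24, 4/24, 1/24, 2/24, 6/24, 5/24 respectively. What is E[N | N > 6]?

P(N > 6) = 7/12.
Σ over the event: 8·1/24 + 10·1/12 + 11·1/4 + 12·5/24 = 77/12.
E[N | N > 6] = (77/12) / (7/12) = 11.

11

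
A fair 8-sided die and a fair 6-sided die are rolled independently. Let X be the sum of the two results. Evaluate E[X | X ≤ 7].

P(X ≤ 7) = 7/16.
Σ over the event: 2·1/48 + 3·1/24 + 4·1/16 + 5·1/12 + 6·5/48 + 7·1/8 = 7/3.
E[X | X ≤ 7] = (7/3) / (7/16) = 16/3.

16/3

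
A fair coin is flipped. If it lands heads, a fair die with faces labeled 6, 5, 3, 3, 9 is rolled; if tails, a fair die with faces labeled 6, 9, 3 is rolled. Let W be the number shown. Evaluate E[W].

E[W | heads] = (6+5+3+3+9)/5 = 26/5.
E[W | tails] = (6+9+3)/3 = 6.
By the law of total expectation,
E[W] = (1/2)·(26/5) + (1/2)·(6) = 28/5.

28/5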